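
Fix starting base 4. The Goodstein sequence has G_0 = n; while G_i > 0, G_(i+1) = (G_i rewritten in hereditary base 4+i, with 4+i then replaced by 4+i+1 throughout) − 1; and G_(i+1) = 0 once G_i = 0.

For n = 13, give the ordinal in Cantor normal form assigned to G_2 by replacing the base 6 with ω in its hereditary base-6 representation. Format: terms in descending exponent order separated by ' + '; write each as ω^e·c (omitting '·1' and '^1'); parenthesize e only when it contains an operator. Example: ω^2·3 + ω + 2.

(0) 13|_4 = 3·4 + 1 ↦ 3·5 + 1|_5 = 16 ⇒ 15
(1) 15|_5 = 3·5 ↦ 3·6|_6 = 18 ⇒ 17
(2) 17|_6 = 2·6 + 5 ↦ 2·7 + 5|_7 = 19 ⇒ 18

ω·2 + 5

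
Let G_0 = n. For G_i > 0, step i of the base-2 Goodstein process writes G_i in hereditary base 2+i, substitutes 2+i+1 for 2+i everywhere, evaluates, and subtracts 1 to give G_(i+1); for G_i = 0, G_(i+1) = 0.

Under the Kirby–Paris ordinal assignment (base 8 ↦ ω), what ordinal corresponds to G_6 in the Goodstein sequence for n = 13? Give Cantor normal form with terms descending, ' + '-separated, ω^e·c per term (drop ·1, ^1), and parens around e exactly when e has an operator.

i=0: 13 = 2^(2 + 1) + 2^2 + 1 (b=2); 2→3: 3^(3 + 1) + 3^3 + 1 = 109; 109−1 = 108
i=1: 108 = 3^(3 + 1) + 3^3 (b=3); 3→4: 4^(4 + 1) + 4^4 = 1280; 1280−1 = 1279
i=2: 1279 = 4^(4 + 1) + 3·4^3 + 3·4^2 + 3·4 + 3 (b=4); 4→5: 5^(5 + 1) + 3·5^3 + 3·5^2 + 3·5 + 3 = 16093; 16093−1 = 16092
i=3: 16092 = 5^(5 + 1) + 3·5^3 + 3·5^2 + 3·5 + 2 (b=5); 5→6: 6^(6 + 1) + 3·6^3 + 3·6^2 + 3·6 + 2 = 280712; 280712−1 = 280711
i=4: 280711 = 6^(6 + 1) + 3·6^3 + 3·6^2 + 3·6 + 1 (b=6); 6→7: 7^(7 + 1) + 3·7^3 + 3·7^2 + 3·7 + 1 = 5765999; 5765999−1 = 5765998
i=5: 5765998 = 7^(7 + 1) + 3·7^3 + 3·7^2 + 3·7 (b=7); 7→8: 8^(8 + 1) + 3·8^3 + 3·8^2 + 3·8 = 134219480; 134219480−1 = 134219479
i=6: 134219479 = 8^(8 + 1) + 3·8^3 + 3·8^2 + 2·8 + 7 (b=8); 8→9: 9^(9 + 1) + 3·9^3 + 3·9^2 + 2·9 + 7 = 3486786856; 3486786856−1 = 3486786855

ω^(ω + 1) + ω^3·3 + ω^2·3 + ω·2 + 7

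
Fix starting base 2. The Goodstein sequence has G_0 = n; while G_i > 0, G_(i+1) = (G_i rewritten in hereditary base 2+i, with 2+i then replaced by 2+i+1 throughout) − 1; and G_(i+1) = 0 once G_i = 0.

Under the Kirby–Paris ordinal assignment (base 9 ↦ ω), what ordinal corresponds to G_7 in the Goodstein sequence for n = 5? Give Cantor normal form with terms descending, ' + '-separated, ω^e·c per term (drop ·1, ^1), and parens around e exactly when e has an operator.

ω^3·3 + ω^2·3 + ω·2 + 6

base 2: 5 = 2^2 + 1; at 3: 3^3 + 1 = 28; next = 27
base 3: 27 = 3^3; at 4: 4^4 = 256; next = 255
base 4: 255 = 3·4^3 + 3·4^2 + 3·4 + 3; at 5: 3·5^3 + 3·5^2 + 3·5 + 3 = 468; next = 467
base 5: 467 = 3·5^3 + 3·5^2 + 3·5 + 2; at 6: 3·6^3 + 3·6^2 + 3·6 + 2 = 776; next = 775
base 6: 775 = 3·6^3 + 3·6^2 + 3·6 + 1; at 7: 3·7^3 + 3·7^2 + 3·7 + 1 = 1198; next = 1197
base 7: 1197 = 3·7^3 + 3·7^2 + 3·7; at 8: 3·8^3 + 3·8^2 + 3·8 = 1752; next = 1751
base 8: 1751 = 3·8^3 + 3·8^2 + 2·8 + 7; at 9: 3·9^3 + 3·9^2 + 2·9 + 7 = 2455; next = 2454
base 9: 2454 = 3·9^3 + 3·9^2 + 2·9 + 6; at 10: 3·10^3 + 3·10^2 + 2·10 + 6 = 3326; next = 3325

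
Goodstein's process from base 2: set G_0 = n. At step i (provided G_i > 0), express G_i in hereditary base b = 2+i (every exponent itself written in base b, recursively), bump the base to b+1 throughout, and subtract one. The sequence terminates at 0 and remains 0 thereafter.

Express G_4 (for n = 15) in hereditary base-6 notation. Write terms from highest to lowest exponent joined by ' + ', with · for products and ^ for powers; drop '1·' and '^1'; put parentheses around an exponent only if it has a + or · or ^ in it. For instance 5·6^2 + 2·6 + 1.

G_0 = 15. HB_2(15) = 2^(2 + 1) + 2^2 + 2 + 1. Bump = 112. G_1 = 111.
G_1 = 111. HB_3(111) = 3^(3 + 1) + 3^3 + 3. Bump = 1284. G_2 = 1283.
G_2 = 1283. HB_4(1283) = 4^(4 + 1) + 4^4 + 3. Bump = 18753. G_3 = 18752.
G_3 = 18752. HB_5(18752) = 5^(5 + 1) + 5^5 + 2. Bump = 326594. G_4 = 326593.
G_4 = 326593. HB_6(326593) = 6^(6 + 1) + 6^6 + 1. Bump = 6588345. G_5 = 6588344.

6^(6 + 1) + 6^6 + 1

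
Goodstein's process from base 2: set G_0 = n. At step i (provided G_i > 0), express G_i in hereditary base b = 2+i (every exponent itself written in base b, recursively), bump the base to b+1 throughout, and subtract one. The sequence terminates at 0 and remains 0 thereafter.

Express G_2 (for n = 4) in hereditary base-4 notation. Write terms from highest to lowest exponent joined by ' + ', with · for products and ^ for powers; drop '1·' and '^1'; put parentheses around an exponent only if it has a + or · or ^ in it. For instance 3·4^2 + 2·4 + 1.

2·4^2 + 2·4 + 1

4 —HB2→ 2^2 —bump→ 3^3 = 27 —(−1)→ 26
26 —HB3→ 2·3^2 + 2·3 + 2 —bump→ 2·4^2 + 2·4 + 2 = 42 —(−1)→ 41
41 —HB4→ 2·4^2 + 2·4 + 1 —bump→ 2·5^2 + 2·5 + 1 = 61 —(−1)→ 60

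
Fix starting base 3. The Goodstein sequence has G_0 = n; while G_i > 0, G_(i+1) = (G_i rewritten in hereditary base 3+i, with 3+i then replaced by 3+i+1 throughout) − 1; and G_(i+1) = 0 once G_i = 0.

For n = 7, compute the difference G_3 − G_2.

(0) 7|_3 = 2·3 + 1 ↦ 2·4 + 1|_4 = 9 ⇒ 8
(1) 8|_4 = 2·4 ↦ 2·5|_5 = 10 ⇒ 9
(2) 9|_5 = 5 + 4 ↦ 6 + 4|_6 = 10 ⇒ 9

0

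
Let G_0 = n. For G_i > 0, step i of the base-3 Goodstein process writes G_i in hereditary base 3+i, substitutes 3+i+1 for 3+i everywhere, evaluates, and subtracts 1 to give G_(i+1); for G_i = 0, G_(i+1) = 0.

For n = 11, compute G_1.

17

G_0=11  [base 3] 3^2 + 2  →[3↦4]→  4^2 + 2 = 18  −1 ⇒ G_1=17
G_1=17  [base 4] 4^2 + 1  →[4↦5]→  5^2 + 1 = 26  −1 ⇒ G_2=25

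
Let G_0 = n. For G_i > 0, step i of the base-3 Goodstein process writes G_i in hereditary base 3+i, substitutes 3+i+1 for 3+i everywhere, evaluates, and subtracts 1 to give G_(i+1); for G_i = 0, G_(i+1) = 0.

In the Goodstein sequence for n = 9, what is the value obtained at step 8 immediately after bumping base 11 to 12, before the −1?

step 0: 9 = 3^2; sub 4 for 3: 4^2; = 16; G_1 = 16−1 = 15
step 1: 15 = 3·4 + 3; sub 5 for 4: 3·5 + 3; = 18; G_2 = 18−1 = 17
step 2: 17 = 3·5 + 2; sub 6 for 5: 3·6 + 2; = 20; G_3 = 20−1 = 19
step 3: 19 = 3·6 + 1; sub 7 for 6: 3·7 + 1; = 22; G_4 = 22−1 = 21
step 4: 21 = 3·7; sub 8 for 7: 3·8; = 24; G_5 = 24−1 = 23
step 5: 23 = 2·8 + 7; sub 9 for 8: 2·9 + 7; = 25; G_6 = 25−1 = 24
step 6: 24 = 2·9 + 6; sub 10 for 9: 2·10 + 6; = 26; G_7 = 26−1 = 25
step 7: 25 = 2·10 + 5; sub 11 for 10: 2·11 + 5; = 27; G_8 = 27−1 = 26

28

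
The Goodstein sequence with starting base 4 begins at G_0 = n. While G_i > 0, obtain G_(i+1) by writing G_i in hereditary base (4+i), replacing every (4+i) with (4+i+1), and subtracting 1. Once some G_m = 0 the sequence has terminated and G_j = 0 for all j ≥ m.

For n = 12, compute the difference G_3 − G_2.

(0) 12|_4 = 3·4 ↦ 3·5|_5 = 15 ⇒ 14
(1) 14|_5 = 2·5 + 4 ↦ 2·6 + 4|_6 = 16 ⇒ 15
(2) 15|_6 = 2·6 + 3 ↦ 2·7 + 3|_7 = 17 ⇒ 16

1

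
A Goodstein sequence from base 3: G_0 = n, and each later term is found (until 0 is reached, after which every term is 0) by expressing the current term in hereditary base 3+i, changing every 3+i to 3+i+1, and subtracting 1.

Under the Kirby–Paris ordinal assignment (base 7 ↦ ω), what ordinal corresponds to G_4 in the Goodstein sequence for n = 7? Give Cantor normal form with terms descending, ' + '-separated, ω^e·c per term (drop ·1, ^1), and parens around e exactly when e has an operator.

ω + 2

G_0=7  [base 3] 2·3 + 1  →[3↦4]→  2·4 + 1 = 9  −1 ⇒ G_1=8
G_1=8  [base 4] 2·4  →[4↦5]→  2·5 = 10  −1 ⇒ G_2=9
G_2=9  [base 5] 5 + 4  →[5↦6]→  6 + 4 = 10  −1 ⇒ G_3=9
G_3=9  [base 6] 6 + 3  →[6↦7]→  7 + 3 = 10  −1 ⇒ G_4=9
G_4=9  [base 7] 7 + 2  →[7↦8]→  8 + 2 = 10  −1 ⇒ G_5=9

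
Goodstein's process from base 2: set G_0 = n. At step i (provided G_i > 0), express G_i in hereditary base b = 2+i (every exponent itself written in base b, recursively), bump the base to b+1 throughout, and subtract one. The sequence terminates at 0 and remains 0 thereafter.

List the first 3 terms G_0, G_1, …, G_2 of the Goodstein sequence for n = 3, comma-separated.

3, 3, 3

base 2: 3 = 2 + 1; at 3: 3 + 1 = 4; next = 3
base 3: 3 = 3; at 4: 4 = 4; next = 3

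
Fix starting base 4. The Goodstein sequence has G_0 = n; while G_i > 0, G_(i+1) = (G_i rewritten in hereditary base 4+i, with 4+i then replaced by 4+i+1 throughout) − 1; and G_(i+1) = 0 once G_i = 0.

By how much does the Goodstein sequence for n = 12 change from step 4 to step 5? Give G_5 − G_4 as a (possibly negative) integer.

1

G_0 = 12. HB_4(12) = 3·4. Bump = 15. G_1 = 14.
G_1 = 14. HB_5(14) = 2·5 + 4. Bump = 16. G_2 = 15.
G_2 = 15. HB_6(15) = 2·6 + 3. Bump = 17. G_3 = 16.
G_3 = 16. HB_7(16) = 2·7 + 2. Bump = 18. G_4 = 17.
G_4 = 17. HB_8(17) = 2·8 + 1. Bump = 19. G_5 = 18.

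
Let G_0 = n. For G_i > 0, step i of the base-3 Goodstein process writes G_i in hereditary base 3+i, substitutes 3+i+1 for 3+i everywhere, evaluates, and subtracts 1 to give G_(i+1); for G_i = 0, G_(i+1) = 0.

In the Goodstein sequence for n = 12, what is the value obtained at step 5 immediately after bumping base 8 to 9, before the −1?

70

G_0=12  [base 3] 3^2 + 3  →[3↦4]→  4^2 + 4 = 20  −1 ⇒ G_1=19
G_1=19  [base 4] 4^2 + 3  →[4↦5]→  5^2 + 3 = 28  −1 ⇒ G_2=27
G_2=27  [base 5] 5^2 + 2  →[5↦6]→  6^2 + 2 = 38  −1 ⇒ G_3=37
G_3=37  [base 6] 6^2 + 1  →[6↦7]→  7^2 + 1 = 50  −1 ⇒ G_4=49
G_4=49  [base 7] 7^2  →[7↦8]→  8^2 = 64  −1 ⇒ G_5=63
G_5=63  [base 8] 7·8 + 7  →[8↦9]→  7·9 + 7 = 70  −1 ⇒ G_6=69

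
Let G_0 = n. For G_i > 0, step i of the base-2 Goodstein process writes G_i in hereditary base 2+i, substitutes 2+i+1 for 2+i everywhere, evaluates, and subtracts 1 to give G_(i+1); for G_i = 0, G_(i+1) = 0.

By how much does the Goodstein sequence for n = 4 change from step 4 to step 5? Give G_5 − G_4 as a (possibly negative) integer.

26

4 —HB2→ 2^2 —bump→ 3^3 = 27 —(−1)→ 26
26 —HB3→ 2·3^2 + 2·3 + 2 —bump→ 2·4^2 + 2·4 + 2 = 42 —(−1)→ 41
41 —HB4→ 2·4^2 + 2·4 + 1 —bump→ 2·5^2 + 2·5 + 1 = 61 —(−1)→ 60
60 —HB5→ 2·5^2 + 2·5 —bump→ 2·6^2 + 2·6 = 84 —(−1)→ 83
83 —HB6→ 2·6^2 + 6 + 5 —bump→ 2·7^2 + 7 + 5 = 110 —(−1)→ 109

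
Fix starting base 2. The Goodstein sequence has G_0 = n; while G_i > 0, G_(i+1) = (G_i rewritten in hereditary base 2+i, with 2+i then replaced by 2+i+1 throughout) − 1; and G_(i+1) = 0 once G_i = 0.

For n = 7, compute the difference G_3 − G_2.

2868

step 0: 7 = 2^2 + 2 + 1; sub 3 for 2: 3^3 + 3 + 1; = 31; G_1 = 31−1 = 30
step 1: 30 = 3^3 + 3; sub 4 for 3: 4^4 + 4; = 260; G_2 = 260−1 = 259
step 2: 259 = 4^4 + 3; sub 5 for 4: 5^5 + 3; = 3128; G_3 = 3128−1 = 3127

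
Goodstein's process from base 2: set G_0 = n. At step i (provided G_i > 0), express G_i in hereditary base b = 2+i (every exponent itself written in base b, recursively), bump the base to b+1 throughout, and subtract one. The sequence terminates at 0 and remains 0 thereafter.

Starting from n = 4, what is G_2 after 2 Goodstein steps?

41

base 2: 4 = 2^2; at 3: 3^3 = 27; next = 26
base 3: 26 = 2·3^2 + 2·3 + 2; at 4: 2·4^2 + 2·4 + 2 = 42; next = 41
base 4: 41 = 2·4^2 + 2·4 + 1; at 5: 2·5^2 + 2·5 + 1 = 61; next = 60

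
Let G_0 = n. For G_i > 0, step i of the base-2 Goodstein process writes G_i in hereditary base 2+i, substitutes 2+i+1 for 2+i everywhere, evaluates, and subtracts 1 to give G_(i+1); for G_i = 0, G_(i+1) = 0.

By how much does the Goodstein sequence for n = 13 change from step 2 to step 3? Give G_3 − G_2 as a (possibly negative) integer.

14813

(0) 13|_2 = 2^(2 + 1) + 2^2 + 1 ↦ 3^(3 + 1) + 3^3 + 1|_3 = 109 ⇒ 108
(1) 108|_3 = 3^(3 + 1) + 3^3 ↦ 4^(4 + 1) + 4^4|_4 = 1280 ⇒ 1279
(2) 1279|_4 = 4^(4 + 1) + 3·4^3 + 3·4^2 + 3·4 + 3 ↦ 5^(5 + 1) + 3·5^3 + 3·5^2 + 3·5 + 3|_5 = 16093 ⇒ 16092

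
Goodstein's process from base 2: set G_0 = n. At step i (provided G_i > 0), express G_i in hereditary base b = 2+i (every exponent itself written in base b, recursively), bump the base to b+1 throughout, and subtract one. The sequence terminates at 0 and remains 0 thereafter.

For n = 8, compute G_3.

8 —HB2→ 2^(2 + 1) —bump→ 3^(3 + 1) = 81 —(−1)→ 80
80 —HB3→ 2·3^3 + 2·3^2 + 2·3 + 2 —bump→ 2·4^4 + 2·4^2 + 2·4 + 2 = 554 —(−1)→ 553
553 —HB4→ 2·4^4 + 2·4^2 + 2·4 + 1 —bump→ 2·5^5 + 2·5^2 + 2·5 + 1 = 6311 —(−1)→ 6310
6310 —HB5→ 2·5^5 + 2·5^2 + 2·5 —bump→ 2·6^6 + 2·6^2 + 2·6 = 93396 —(−1)→ 93395

6310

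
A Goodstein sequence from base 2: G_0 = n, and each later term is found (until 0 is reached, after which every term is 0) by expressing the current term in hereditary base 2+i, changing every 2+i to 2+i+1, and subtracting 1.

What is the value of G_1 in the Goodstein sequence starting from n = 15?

111

base 2: 15 = 2^(2 + 1) + 2^2 + 2 + 1; at 3: 3^(3 + 1) + 3^3 + 3 + 1 = 112; next = 111
base 3: 111 = 3^(3 + 1) + 3^3 + 3; at 4: 4^(4 + 1) + 4^4 + 4 = 1284; next = 1283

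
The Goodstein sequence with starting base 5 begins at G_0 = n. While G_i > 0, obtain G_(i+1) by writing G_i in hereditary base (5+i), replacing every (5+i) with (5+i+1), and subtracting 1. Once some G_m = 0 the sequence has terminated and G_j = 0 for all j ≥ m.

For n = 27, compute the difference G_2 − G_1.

27 —HB5→ 5^2 + 2 —bump→ 6^2 + 2 = 38 —(−1)→ 37
37 —HB6→ 6^2 + 1 —bump→ 7^2 + 1 = 50 —(−1)→ 49

12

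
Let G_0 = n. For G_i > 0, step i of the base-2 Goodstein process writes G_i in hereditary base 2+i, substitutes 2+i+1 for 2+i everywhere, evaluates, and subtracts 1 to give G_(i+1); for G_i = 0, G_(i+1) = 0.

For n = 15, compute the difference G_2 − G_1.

1172

[0] 15 ≡ 2^(2 + 1) + 2^2 + 2 + 1 (base 2). Lift 3: 112. −1: 111.
[1] 111 ≡ 3^(3 + 1) + 3^3 + 3 (base 3). Lift 4: 1284. −1: 1283.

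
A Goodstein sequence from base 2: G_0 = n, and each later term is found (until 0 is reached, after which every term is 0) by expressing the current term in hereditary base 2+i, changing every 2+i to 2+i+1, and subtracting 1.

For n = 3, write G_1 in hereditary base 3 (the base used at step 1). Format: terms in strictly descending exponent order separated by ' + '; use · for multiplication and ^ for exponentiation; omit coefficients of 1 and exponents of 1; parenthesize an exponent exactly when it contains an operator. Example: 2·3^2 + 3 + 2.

i=0: 3 = 2 + 1 (b=2); 2→3: 3 + 1 = 4; 4−1 = 3
i=1: 3 = 3 (b=3); 3→4: 4 = 4; 4−1 = 3

3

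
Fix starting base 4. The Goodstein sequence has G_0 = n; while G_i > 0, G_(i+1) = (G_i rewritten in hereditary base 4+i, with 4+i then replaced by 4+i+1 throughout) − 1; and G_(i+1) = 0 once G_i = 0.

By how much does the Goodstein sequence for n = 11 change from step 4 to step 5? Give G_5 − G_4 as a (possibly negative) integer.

0

G_0 = 11. HB_4(11) = 2·4 + 3. Bump = 13. G_1 = 12.
G_1 = 12. HB_5(12) = 2·5 + 2. Bump = 14. G_2 = 13.
G_2 = 13. HB_6(13) = 2·6 + 1. Bump = 15. G_3 = 14.
G_3 = 14. HB_7(14) = 2·7. Bump = 16. G_4 = 15.
G_4 = 15. HB_8(15) = 8 + 7. Bump = 16. G_5 = 15.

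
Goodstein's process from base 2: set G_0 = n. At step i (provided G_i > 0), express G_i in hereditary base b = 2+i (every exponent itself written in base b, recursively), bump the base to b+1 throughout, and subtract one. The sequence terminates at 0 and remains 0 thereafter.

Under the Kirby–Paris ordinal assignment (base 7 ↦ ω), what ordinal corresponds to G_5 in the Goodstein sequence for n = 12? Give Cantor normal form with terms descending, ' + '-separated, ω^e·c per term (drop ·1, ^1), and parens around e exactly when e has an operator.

ω^(ω + 1) + ω^2·2 + ω + 4

12 —HB2→ 2^(2 + 1) + 2^2 —bump→ 3^(3 + 1) + 3^3 = 108 —(−1)→ 107
107 —HB3→ 3^(3 + 1) + 2·3^2 + 2·3 + 2 —bump→ 4^(4 + 1) + 2·4^2 + 2·4 + 2 = 1066 —(−1)→ 1065
1065 —HB4→ 4^(4 + 1) + 2·4^2 + 2·4 + 1 —bump→ 5^(5 + 1) + 2·5^2 + 2·5 + 1 = 15686 —(−1)→ 15685
15685 —HB5→ 5^(5 + 1) + 2·5^2 + 2·5 —bump→ 6^(6 + 1) + 2·6^2 + 2·6 = 280020 —(−1)→ 280019
280019 —HB6→ 6^(6 + 1) + 2·6^2 + 6 + 5 —bump→ 7^(7 + 1) + 2·7^2 + 7 + 5 = 5764911 —(−1)→ 5764910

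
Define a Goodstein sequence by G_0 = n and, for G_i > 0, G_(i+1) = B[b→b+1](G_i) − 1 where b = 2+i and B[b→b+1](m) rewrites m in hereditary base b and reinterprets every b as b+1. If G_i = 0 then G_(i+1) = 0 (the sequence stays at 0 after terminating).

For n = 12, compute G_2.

[0] 12 ≡ 2^(2 + 1) + 2^2 (base 2). Lift 3: 108. −1: 107.
[1] 107 ≡ 3^(3 + 1) + 2·3^2 + 2·3 + 2 (base 3). Lift 4: 1066. −1: 1065.
[2] 1065 ≡ 4^(4 + 1) + 2·4^2 + 2·4 + 1 (base 4). Lift 5: 15686. −1: 15685.

1065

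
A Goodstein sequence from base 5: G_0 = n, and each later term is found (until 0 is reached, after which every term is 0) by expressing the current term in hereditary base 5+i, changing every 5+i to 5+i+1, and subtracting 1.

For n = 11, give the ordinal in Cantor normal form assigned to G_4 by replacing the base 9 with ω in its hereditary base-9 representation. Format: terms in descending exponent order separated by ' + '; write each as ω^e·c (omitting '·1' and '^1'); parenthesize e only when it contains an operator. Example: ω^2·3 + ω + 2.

(0) 11|_5 = 2·5 + 1 ↦ 2·6 + 1|_6 = 13 ⇒ 12
(1) 12|_6 = 2·6 ↦ 2·7|_7 = 14 ⇒ 13
(2) 13|_7 = 7 + 6 ↦ 8 + 6|_8 = 14 ⇒ 13
(3) 13|_8 = 8 + 5 ↦ 9 + 5|_9 = 14 ⇒ 13

ω + 4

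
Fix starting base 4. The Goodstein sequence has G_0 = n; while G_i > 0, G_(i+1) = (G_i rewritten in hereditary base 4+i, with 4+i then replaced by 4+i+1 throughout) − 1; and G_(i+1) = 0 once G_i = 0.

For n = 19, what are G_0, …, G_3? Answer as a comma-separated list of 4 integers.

19, 27, 37, 49

[0] 19 ≡ 4^2 + 3 (base 4). Lift 5: 28. −1: 27.
[1] 27 ≡ 5^2 + 2 (base 5). Lift 6: 38. −1: 37.
[2] 37 ≡ 6^2 + 1 (base 6). Lift 7: 50. −1: 49.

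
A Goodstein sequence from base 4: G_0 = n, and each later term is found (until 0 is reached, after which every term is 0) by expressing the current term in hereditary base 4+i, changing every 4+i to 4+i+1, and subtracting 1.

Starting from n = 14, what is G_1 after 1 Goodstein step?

16

(0) 14|_4 = 3·4 + 2 ↦ 3·5 + 2|_5 = 17 ⇒ 16
(1) 16|_5 = 3·5 + 1 ↦ 3·6 + 1|_6 = 19 ⇒ 18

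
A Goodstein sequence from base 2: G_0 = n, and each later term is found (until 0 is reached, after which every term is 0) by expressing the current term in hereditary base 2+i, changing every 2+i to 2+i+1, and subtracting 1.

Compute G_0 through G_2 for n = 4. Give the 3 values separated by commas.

i=0: 4 = 2^2 (b=2); 2→3: 3^3 = 27; 27−1 = 26
i=1: 26 = 2·3^2 + 2·3 + 2 (b=3); 3→4: 2·4^2 + 2·4 + 2 = 42; 42−1 = 41

4, 26, 41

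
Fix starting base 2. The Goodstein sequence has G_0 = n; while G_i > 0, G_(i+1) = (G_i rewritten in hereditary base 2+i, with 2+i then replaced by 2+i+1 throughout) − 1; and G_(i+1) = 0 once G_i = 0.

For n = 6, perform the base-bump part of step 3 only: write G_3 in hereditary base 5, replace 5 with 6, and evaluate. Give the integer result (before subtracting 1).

46656

6 —HB2→ 2^2 + 2 —bump→ 3^3 + 3 = 30 —(−1)→ 29
29 —HB3→ 3^3 + 2 —bump→ 4^4 + 2 = 258 —(−1)→ 257
257 —HB4→ 4^4 + 1 —bump→ 5^5 + 1 = 3126 —(−1)→ 3125
3125 —HB5→ 5^5 —bump→ 6^6 = 46656 —(−1)→ 46655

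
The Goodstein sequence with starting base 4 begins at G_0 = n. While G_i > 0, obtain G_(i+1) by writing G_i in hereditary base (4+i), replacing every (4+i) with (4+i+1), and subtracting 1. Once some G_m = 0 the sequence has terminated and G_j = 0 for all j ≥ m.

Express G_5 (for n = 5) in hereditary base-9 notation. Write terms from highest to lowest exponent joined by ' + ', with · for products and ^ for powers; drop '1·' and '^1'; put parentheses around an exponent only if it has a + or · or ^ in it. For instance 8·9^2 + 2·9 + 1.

2

i=0: 5 = 4 + 1 (b=4); 4→5: 5 + 1 = 6; 6−1 = 5
i=1: 5 = 5 (b=5); 5→6: 6 = 6; 6−1 = 5
i=2: 5 = 5 (b=6); 6→7: 5 = 5; 5−1 = 4
i=3: 4 = 4 (b=7); 7→8: 4 = 4; 4−1 = 3
i=4: 3 = 3 (b=8); 8→9: 3 = 3; 3−1 = 2
i=5: 2 = 2 (b=9); 9→10: 2 = 2; 2−1 = 1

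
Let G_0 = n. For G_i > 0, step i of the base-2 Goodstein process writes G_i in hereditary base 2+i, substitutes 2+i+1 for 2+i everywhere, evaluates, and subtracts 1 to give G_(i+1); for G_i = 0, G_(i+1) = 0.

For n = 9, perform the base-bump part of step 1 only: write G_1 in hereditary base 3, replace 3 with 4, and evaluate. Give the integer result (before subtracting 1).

1024

[0] 9 ≡ 2^(2 + 1) + 1 (base 2). Lift 3: 82. −1: 81.
[1] 81 ≡ 3^(3 + 1) (base 3). Lift 4: 1024. −1: 1023.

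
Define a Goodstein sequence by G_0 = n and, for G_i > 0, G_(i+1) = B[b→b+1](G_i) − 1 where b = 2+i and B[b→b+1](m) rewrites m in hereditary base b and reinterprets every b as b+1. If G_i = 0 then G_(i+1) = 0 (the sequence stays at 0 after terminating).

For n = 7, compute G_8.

77777775

(0) 7|_2 = 2^2 + 2 + 1 ↦ 3^3 + 3 + 1|_3 = 31 ⇒ 30
(1) 30|_3 = 3^3 + 3 ↦ 4^4 + 4|_4 = 260 ⇒ 259
(2) 259|_4 = 4^4 + 3 ↦ 5^5 + 3|_5 = 3128 ⇒ 3127
(3) 3127|_5 = 5^5 + 2 ↦ 6^6 + 2|_6 = 46658 ⇒ 46657
(4) 46657|_6 = 6^6 + 1 ↦ 7^7 + 1|_7 = 823544 ⇒ 823543
(5) 823543|_7 = 7^7 ↦ 8^8|_8 = 16777216 ⇒ 16777215
(6) 16777215|_8 = 7·8^7 + 7·8^6 + 7·8^5 + 7·8^4 + 7·8^3 + 7·8^2 + 7·8 + 7 ↦ 7·9^7 + 7·9^6 + 7·9^5 + 7·9^4 + 7·9^3 + 7·9^2 + 7·9 + 7|_9 = 37665880 ⇒ 37665879
(7) 37665879|_9 = 7·9^7 + 7·9^6 + 7·9^5 + 7·9^4 + 7·9^3 + 7·9^2 + 7·9 + 6 ↦ 7·10^7 + 7·10^6 + 7·10^5 + 7·10^4 + 7·10^3 + 7·10^2 + 7·10 + 6|_10 = 77777776 ⇒ 77777775
(8) 77777775|_10 = 7·10^7 + 7·10^6 + 7·10^5 + 7·10^4 + 7·10^3 + 7·10^2 + 7·10 + 5 ↦ 7·11^7 + 7·11^6 + 7·11^5 + 7·11^4 + 7·11^3 + 7·11^2 + 7·11 + 5|_11 = 150051214 ⇒ 150051213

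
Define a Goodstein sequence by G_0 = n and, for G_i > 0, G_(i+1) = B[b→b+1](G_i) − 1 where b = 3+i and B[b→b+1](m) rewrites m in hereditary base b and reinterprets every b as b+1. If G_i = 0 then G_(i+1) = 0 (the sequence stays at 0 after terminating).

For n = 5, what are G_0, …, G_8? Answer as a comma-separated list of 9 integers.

5 —HB3→ 3 + 2 —bump→ 4 + 2 = 6 —(−1)→ 5
5 —HB4→ 4 + 1 —bump→ 5 + 1 = 6 —(−1)→ 5
5 —HB5→ 5 —bump→ 6 = 6 —(−1)→ 5
5 —HB6→ 5 —bump→ 5 = 5 —(−1)→ 4
4 —HB7→ 4 —bump→ 4 = 4 —(−1)→ 3
3 —HB8→ 3 —bump→ 3 = 3 —(−1)→ 2
2 —HB9→ 2 —bump→ 2 = 2 —(−1)→ 1
1 —HB10→ 1 —bump→ 1 = 1 —(−1)→ 0

5, 5, 5, 5, 4, 3, 2, 1, 0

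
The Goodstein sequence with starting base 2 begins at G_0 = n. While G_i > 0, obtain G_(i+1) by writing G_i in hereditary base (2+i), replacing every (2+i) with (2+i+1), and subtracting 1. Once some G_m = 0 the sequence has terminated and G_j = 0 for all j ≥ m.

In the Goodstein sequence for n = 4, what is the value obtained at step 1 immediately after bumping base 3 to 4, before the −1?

42

(0) 4|_2 = 2^2 ↦ 3^3|_3 = 27 ⇒ 26
(1) 26|_3 = 2·3^2 + 2·3 + 2 ↦ 2·4^2 + 2·4 + 2|_4 = 42 ⇒ 41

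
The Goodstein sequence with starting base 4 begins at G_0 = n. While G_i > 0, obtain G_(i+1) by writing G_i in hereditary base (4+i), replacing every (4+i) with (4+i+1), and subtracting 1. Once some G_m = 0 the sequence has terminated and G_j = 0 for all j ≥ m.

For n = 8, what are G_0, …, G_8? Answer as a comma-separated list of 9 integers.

8, 9, 9, 9, 9, 9, 9, 8, 7

8 —HB4→ 2·4 —bump→ 2·5 = 10 —(−1)→ 9
9 —HB5→ 5 + 4 —bump→ 6 + 4 = 10 —(−1)→ 9
9 —HB6→ 6 + 3 —bump→ 7 + 3 = 10 —(−1)→ 9
9 —HB7→ 7 + 2 —bump→ 8 + 2 = 10 —(−1)→ 9
9 —HB8→ 8 + 1 —bump→ 9 + 1 = 10 —(−1)→ 9
9 —HB9→ 9 —bump→ 10 = 10 —(−1)→ 9
9 —HB10→ 9 —bump→ 9 = 9 —(−1)→ 8
8 —HB11→ 8 —bump→ 8 = 8 —(−1)→ 7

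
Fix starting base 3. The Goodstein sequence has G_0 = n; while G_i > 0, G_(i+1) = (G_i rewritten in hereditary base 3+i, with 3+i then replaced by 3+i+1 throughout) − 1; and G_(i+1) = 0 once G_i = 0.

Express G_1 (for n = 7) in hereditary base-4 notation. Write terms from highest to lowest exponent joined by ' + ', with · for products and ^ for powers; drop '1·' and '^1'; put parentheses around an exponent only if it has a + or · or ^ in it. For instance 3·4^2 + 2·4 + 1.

2·4

7 —HB3→ 2·3 + 1 —bump→ 2·4 + 1 = 9 —(−1)→ 8
8 —HB4→ 2·4 —bump→ 2·5 = 10 —(−1)→ 9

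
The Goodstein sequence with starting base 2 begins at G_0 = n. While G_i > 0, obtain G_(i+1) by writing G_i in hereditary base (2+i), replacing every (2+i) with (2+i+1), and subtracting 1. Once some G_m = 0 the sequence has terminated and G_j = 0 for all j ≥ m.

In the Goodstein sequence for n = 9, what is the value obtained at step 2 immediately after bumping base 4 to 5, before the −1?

9843

i=0: 9 = 2^(2 + 1) + 1 (b=2); 2→3: 3^(3 + 1) + 1 = 82; 82−1 = 81
i=1: 81 = 3^(3 + 1) (b=3); 3→4: 4^(4 + 1) = 1024; 1024−1 = 1023
i=2: 1023 = 3·4^4 + 3·4^3 + 3·4^2 + 3·4 + 3 (b=4); 4→5: 3·5^5 + 3·5^3 + 3·5^2 + 3·5 + 3 = 9843; 9843−1 = 9842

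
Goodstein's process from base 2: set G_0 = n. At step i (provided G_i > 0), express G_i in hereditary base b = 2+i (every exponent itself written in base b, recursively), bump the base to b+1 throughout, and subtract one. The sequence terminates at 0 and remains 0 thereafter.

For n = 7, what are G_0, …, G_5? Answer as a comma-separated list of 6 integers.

base 2: 7 = 2^2 + 2 + 1; at 3: 3^3 + 3 + 1 = 31; next = 30
base 3: 30 = 3^3 + 3; at 4: 4^4 + 4 = 260; next = 259
base 4: 259 = 4^4 + 3; at 5: 5^5 + 3 = 3128; next = 3127
base 5: 3127 = 5^5 + 2; at 6: 6^6 + 2 = 46658; next = 46657
base 6: 46657 = 6^6 + 1; at 7: 7^7 + 1 = 823544; next = 823543

7, 30, 259, 3127, 46657, 823543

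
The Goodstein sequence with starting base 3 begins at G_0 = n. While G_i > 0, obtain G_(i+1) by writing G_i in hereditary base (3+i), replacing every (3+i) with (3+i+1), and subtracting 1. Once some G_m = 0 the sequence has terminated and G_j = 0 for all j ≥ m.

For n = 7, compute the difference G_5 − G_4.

0

base 3: 7 = 2·3 + 1; at 4: 2·4 + 1 = 9; next = 8
base 4: 8 = 2·4; at 5: 2·5 = 10; next = 9
base 5: 9 = 5 + 4; at 6: 6 + 4 = 10; next = 9
base 6: 9 = 6 + 3; at 7: 7 + 3 = 10; next = 9
base 7: 9 = 7 + 2; at 8: 8 + 2 = 10; next = 9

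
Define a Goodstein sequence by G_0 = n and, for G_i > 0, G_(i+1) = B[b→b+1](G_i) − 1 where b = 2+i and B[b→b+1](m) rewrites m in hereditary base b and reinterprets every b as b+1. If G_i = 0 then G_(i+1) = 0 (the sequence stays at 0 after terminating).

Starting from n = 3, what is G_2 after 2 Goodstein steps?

3

step 0: 3 = 2 + 1; sub 3 for 2: 3 + 1; = 4; G_1 = 4−1 = 3
step 1: 3 = 3; sub 4 for 3: 4; = 4; G_2 = 4−1 = 3
step 2: 3 = 3; sub 5 for 4: 3; = 3; G_3 = 3−1 = 2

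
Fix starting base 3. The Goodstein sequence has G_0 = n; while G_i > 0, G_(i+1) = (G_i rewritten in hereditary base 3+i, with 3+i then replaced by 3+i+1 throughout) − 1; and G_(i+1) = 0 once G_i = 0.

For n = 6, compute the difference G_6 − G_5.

-1

i=0: 6 = 2·3 (b=3); 3→4: 2·4 = 8; 8−1 = 7
i=1: 7 = 4 + 3 (b=4); 4→5: 5 + 3 = 8; 8−1 = 7
i=2: 7 = 5 + 2 (b=5); 5→6: 6 + 2 = 8; 8−1 = 7
i=3: 7 = 6 + 1 (b=6); 6→7: 7 + 1 = 8; 8−1 = 7
i=4: 7 = 7 (b=7); 7→8: 8 = 8; 8−1 = 7
i=5: 7 = 7 (b=8); 8→9: 7 = 7; 7−1 = 6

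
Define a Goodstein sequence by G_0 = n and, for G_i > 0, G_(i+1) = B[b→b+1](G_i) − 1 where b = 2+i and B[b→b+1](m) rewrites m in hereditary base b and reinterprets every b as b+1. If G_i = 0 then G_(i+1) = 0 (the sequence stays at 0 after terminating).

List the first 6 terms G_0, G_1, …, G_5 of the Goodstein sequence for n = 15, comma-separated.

15, 111, 1283, 18752, 326593, 6588344

G_0 = 15. HB_2(15) = 2^(2 + 1) + 2^2 + 2 + 1. Bump = 112. G_1 = 111.
G_1 = 111. HB_3(111) = 3^(3 + 1) + 3^3 + 3. Bump = 1284. G_2 = 1283.
G_2 = 1283. HB_4(1283) = 4^(4 + 1) + 4^4 + 3. Bump = 18753. G_3 = 18752.
G_3 = 18752. HB_5(18752) = 5^(5 + 1) + 5^5 + 2. Bump = 326594. G_4 = 326593.
G_4 = 326593. HB_6(326593) = 6^(6 + 1) + 6^6 + 1. Bump = 6588345. G_5 = 6588344.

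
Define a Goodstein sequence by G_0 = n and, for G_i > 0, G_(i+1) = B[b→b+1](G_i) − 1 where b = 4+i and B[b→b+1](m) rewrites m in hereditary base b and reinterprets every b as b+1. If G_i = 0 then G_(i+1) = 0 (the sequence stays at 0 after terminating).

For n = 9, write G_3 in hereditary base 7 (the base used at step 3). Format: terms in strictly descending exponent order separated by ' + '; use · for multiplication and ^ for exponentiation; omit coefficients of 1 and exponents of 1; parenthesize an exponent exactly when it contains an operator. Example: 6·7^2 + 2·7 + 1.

step 0: 9 = 2·4 + 1; sub 5 for 4: 2·5 + 1; = 11; G_1 = 11−1 = 10
step 1: 10 = 2·5; sub 6 for 5: 2·6; = 12; G_2 = 12−1 = 11
step 2: 11 = 6 + 5; sub 7 for 6: 7 + 5; = 12; G_3 = 12−1 = 11

7 + 4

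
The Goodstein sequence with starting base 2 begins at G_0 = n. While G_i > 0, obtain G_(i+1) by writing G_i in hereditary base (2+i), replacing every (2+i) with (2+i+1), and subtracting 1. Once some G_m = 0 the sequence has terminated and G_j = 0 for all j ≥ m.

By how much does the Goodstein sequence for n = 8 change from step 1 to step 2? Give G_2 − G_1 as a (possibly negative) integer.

473

8 —HB2→ 2^(2 + 1) —bump→ 3^(3 + 1) = 81 —(−1)→ 80
80 —HB3→ 2·3^3 + 2·3^2 + 2·3 + 2 —bump→ 2·4^4 + 2·4^2 + 2·4 + 2 = 554 —(−1)→ 553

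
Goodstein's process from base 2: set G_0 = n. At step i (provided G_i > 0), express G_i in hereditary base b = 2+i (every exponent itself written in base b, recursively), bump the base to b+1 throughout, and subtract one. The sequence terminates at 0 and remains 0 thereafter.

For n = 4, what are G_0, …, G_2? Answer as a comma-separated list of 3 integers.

4, 26, 41

[0] 4 ≡ 2^2 (base 2). Lift 3: 27. −1: 26.
[1] 26 ≡ 2·3^2 + 2·3 + 2 (base 3). Lift 4: 42. −1: 41.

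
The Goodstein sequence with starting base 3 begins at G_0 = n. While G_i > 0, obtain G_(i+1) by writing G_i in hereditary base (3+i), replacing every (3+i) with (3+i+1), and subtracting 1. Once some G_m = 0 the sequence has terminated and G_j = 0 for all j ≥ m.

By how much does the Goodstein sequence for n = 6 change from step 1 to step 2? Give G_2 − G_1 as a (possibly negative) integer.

0

i=0: 6 = 2·3 (b=3); 3→4: 2·4 = 8; 8−1 = 7
i=1: 7 = 4 + 3 (b=4); 4→5: 5 + 3 = 8; 8−1 = 7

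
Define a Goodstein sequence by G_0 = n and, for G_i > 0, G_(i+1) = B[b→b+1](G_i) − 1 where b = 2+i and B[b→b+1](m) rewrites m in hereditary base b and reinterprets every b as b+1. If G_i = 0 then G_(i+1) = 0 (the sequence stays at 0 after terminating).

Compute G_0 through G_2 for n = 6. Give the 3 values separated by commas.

(0) 6|_2 = 2^2 + 2 ↦ 3^3 + 3|_3 = 30 ⇒ 29
(1) 29|_3 = 3^3 + 2 ↦ 4^4 + 2|_4 = 258 ⇒ 257

6, 29, 257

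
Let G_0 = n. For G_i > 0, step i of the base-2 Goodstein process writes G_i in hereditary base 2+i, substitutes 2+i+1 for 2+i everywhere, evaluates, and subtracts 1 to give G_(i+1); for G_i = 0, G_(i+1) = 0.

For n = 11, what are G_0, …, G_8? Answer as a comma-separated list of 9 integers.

11, 84, 1027, 15627, 279937, 5764801, 134217727, 2749609302, 70077777775

G_0=11  [base 2] 2^(2 + 1) + 2 + 1  →[2↦3]→  3^(3 + 1) + 3 + 1 = 85  −1 ⇒ G_1=84
G_1=84  [base 3] 3^(3 + 1) + 3  →[3↦4]→  4^(4 + 1) + 4 = 1028  −1 ⇒ G_2=1027
G_2=1027  [base 4] 4^(4 + 1) + 3  →[4↦5]→  5^(5 + 1) + 3 = 15628  −1 ⇒ G_3=15627
G_3=15627  [base 5] 5^(5 + 1) + 2  →[5↦6]→  6^(6 + 1) + 2 = 279938  −1 ⇒ G_4=279937
G_4=279937  [base 6] 6^(6 + 1) + 1  →[6↦7]→  7^(7 + 1) + 1 = 5764802  −1 ⇒ G_5=5764801
G_5=5764801  [base 7] 7^(7 + 1)  →[7↦8]→  8^(8 + 1) = 134217728  −1 ⇒ G_6=134217727
G_6=134217727  [base 8] 7·8^8 + 7·8^7 + 7·8^6 + 7·8^5 + 7·8^4 + 7·8^3 + 7·8^2 + 7·8 + 7  →[8↦9]→  7·9^9 + 7·9^7 + 7·9^6 + 7·9^5 + 7·9^4 + 7·9^3 + 7·9^2 + 7·9 + 7 = 2749609303  −1 ⇒ G_7=2749609302
G_7=2749609302  [base 9] 7·9^9 + 7·9^7 + 7·9^6 + 7·9^5 + 7·9^4 + 7·9^3 + 7·9^2 + 7·9 + 6  →[9↦10]→  7·10^10 + 7·10^7 + 7·10^6 + 7·10^5 + 7·10^4 + 7·10^3 + 7·10^2 + 7·10 + 6 = 70077777776  −1 ⇒ G_8=70077777775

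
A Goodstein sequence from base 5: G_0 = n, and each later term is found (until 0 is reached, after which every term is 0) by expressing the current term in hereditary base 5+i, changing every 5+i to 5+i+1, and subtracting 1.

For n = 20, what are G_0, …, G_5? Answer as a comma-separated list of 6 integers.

G_0=20  [base 5] 4·5  →[5↦6]→  4·6 = 24  −1 ⇒ G_1=23
G_1=23  [base 6] 3·6 + 5  →[6↦7]→  3·7 + 5 = 26  −1 ⇒ G_2=25
G_2=25  [base 7] 3·7 + 4  →[7↦8]→  3·8 + 4 = 28  −1 ⇒ G_3=27
G_3=27  [base 8] 3·8 + 3  →[8↦9]→  3·9 + 3 = 30  −1 ⇒ G_4=29
G_4=29  [base 9] 3·9 + 2  →[9↦10]→  3·10 + 2 = 32  −1 ⇒ G_5=31

20, 23, 25, 27, 29, 31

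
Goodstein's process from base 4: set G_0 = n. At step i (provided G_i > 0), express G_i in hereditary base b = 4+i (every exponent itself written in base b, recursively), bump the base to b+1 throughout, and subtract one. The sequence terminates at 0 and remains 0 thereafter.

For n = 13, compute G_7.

22

[0] 13 ≡ 3·4 + 1 (base 4). Lift 5: 16. −1: 15.
[1] 15 ≡ 3·5 (base 5). Lift 6: 18. −1: 17.
[2] 17 ≡ 2·6 + 5 (base 6). Lift 7: 19. −1: 18.
[3] 18 ≡ 2·7 + 4 (base 7). Lift 8: 20. −1: 19.
[4] 19 ≡ 2·8 + 3 (base 8). Lift 9: 21. −1: 20.
[5] 20 ≡ 2·9 + 2 (base 9). Lift 10: 22. −1: 21.
[6] 21 ≡ 2·10 + 1 (base 10). Lift 11: 23. −1: 22.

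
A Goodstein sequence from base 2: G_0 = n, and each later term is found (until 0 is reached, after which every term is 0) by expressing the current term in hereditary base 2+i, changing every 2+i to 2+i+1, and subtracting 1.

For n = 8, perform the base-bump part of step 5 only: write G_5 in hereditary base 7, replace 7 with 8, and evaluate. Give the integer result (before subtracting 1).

step 0: 8 = 2^(2 + 1); sub 3 for 2: 3^(3 + 1); = 81; G_1 = 81−1 = 80
step 1: 80 = 2·3^3 + 2·3^2 + 2·3 + 2; sub 4 for 3: 2·4^4 + 2·4^2 + 2·4 + 2; = 554; G_2 = 554−1 = 553
step 2: 553 = 2·4^4 + 2·4^2 + 2·4 + 1; sub 5 for 4: 2·5^5 + 2·5^2 + 2·5 + 1; = 6311; G_3 = 6311−1 = 6310
step 3: 6310 = 2·5^5 + 2·5^2 + 2·5; sub 6 for 5: 2·6^6 + 2·6^2 + 2·6; = 93396; G_4 = 93396−1 = 93395
step 4: 93395 = 2·6^6 + 2·6^2 + 6 + 5; sub 7 for 6: 2·7^7 + 2·7^2 + 7 + 5; = 1647196; G_5 = 1647196−1 = 1647195
step 5: 1647195 = 2·7^7 + 2·7^2 + 7 + 4; sub 8 for 7: 2·8^8 + 2·8^2 + 8 + 4; = 33554572; G_6 = 33554572−1 = 33554571

33554572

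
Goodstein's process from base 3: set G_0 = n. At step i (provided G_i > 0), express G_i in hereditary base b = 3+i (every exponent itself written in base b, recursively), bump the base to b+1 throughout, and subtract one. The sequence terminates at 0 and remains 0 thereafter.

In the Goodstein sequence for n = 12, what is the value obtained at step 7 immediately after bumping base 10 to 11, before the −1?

12 —HB3→ 3^2 + 3 —bump→ 4^2 + 4 = 20 —(−1)→ 19
19 —HB4→ 4^2 + 3 —bump→ 5^2 + 3 = 28 —(−1)→ 27
27 —HB5→ 5^2 + 2 —bump→ 6^2 + 2 = 38 —(−1)→ 37
37 —HB6→ 6^2 + 1 —bump→ 7^2 + 1 = 50 —(−1)→ 49
49 —HB7→ 7^2 —bump→ 8^2 = 64 —(−1)→ 63
63 —HB8→ 7·8 + 7 —bump→ 7·9 + 7 = 70 —(−1)→ 69
69 —HB9→ 7·9 + 6 —bump→ 7·10 + 6 = 76 —(−1)→ 75
75 —HB10→ 7·10 + 5 —bump→ 7·11 + 5 = 82 —(−1)→ 81

82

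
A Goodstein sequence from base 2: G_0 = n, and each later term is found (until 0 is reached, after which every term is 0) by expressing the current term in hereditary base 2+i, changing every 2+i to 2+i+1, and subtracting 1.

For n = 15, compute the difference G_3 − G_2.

i=0: 15 = 2^(2 + 1) + 2^2 + 2 + 1 (b=2); 2→3: 3^(3 + 1) + 3^3 + 3 + 1 = 112; 112−1 = 111
i=1: 111 = 3^(3 + 1) + 3^3 + 3 (b=3); 3→4: 4^(4 + 1) + 4^4 + 4 = 1284; 1284−1 = 1283
i=2: 1283 = 4^(4 + 1) + 4^4 + 3 (b=4); 4→5: 5^(5 + 1) + 5^5 + 3 = 18753; 18753−1 = 18752

17469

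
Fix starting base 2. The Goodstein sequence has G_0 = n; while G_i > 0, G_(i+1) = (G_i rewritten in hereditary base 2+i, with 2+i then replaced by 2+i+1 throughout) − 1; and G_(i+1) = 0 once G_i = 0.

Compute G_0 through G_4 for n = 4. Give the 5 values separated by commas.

G_0 = 4. HB_2(4) = 2^2. Bump = 27. G_1 = 26.
G_1 = 26. HB_3(26) = 2·3^2 + 2·3 + 2. Bump = 42. G_2 = 41.
G_2 = 41. HB_4(41) = 2·4^2 + 2·4 + 1. Bump = 61. G_3 = 60.
G_3 = 60. HB_5(60) = 2·5^2 + 2·5. Bump = 84. G_4 = 83.

4, 26, 41, 60, 83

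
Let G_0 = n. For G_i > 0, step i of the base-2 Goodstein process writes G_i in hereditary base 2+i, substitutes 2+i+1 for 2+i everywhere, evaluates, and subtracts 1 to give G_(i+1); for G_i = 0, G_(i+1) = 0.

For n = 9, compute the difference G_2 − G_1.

942

i=0: 9 = 2^(2 + 1) + 1 (b=2); 2→3: 3^(3 + 1) + 1 = 82; 82−1 = 81
i=1: 81 = 3^(3 + 1) (b=3); 3→4: 4^(4 + 1) = 1024; 1024−1 = 1023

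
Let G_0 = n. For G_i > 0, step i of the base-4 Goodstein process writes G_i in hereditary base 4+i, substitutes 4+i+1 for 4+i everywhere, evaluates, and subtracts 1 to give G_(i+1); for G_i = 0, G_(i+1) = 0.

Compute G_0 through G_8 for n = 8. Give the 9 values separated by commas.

8, 9, 9, 9, 9, 9, 9, 8, 7

i=0: 8 = 2·4 (b=4); 4→5: 2·5 = 10; 10−1 = 9
i=1: 9 = 5 + 4 (b=5); 5→6: 6 + 4 = 10; 10−1 = 9
i=2: 9 = 6 + 3 (b=6); 6→7: 7 + 3 = 10; 10−1 = 9
i=3: 9 = 7 + 2 (b=7); 7→8: 8 + 2 = 10; 10−1 = 9
i=4: 9 = 8 + 1 (b=8); 8→9: 9 + 1 = 10; 10−1 = 9
i=5: 9 = 9 (b=9); 9→10: 10 = 10; 10−1 = 9
i=6: 9 = 9 (b=10); 10→11: 9 = 9; 9−1 = 8
i=7: 8 = 8 (b=11); 11→12: 8 = 8; 8−1 = 7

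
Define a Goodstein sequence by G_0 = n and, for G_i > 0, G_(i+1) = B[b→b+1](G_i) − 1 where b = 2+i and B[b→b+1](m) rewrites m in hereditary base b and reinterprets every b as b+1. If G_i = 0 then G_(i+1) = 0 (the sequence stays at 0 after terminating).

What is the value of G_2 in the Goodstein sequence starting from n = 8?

8 —HB2→ 2^(2 + 1) —bump→ 3^(3 + 1) = 81 —(−1)→ 80
80 —HB3→ 2·3^3 + 2·3^2 + 2·3 + 2 —bump→ 2·4^4 + 2·4^2 + 2·4 + 2 = 554 —(−1)→ 553
553 —HB4→ 2·4^4 + 2·4^2 + 2·4 + 1 —bump→ 2·5^5 + 2·5^2 + 2·5 + 1 = 6311 —(−1)→ 6310

553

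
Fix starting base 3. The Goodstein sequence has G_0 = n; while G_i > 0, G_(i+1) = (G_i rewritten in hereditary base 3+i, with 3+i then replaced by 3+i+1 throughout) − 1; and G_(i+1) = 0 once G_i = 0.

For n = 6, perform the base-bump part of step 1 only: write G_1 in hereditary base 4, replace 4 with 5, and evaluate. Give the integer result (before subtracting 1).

[0] 6 ≡ 2·3 (base 3). Lift 4: 8. −1: 7.
[1] 7 ≡ 4 + 3 (base 4). Lift 5: 8. −1: 7.

8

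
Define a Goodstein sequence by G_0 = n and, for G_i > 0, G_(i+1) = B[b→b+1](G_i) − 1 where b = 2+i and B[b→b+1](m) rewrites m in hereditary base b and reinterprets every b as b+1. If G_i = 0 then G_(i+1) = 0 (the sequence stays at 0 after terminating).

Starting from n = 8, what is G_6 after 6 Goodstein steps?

[0] 8 ≡ 2^(2 + 1) (base 2). Lift 3: 81. −1: 80.
[1] 80 ≡ 2·3^3 + 2·3^2 + 2·3 + 2 (base 3). Lift 4: 554. −1: 553.
[2] 553 ≡ 2·4^4 + 2·4^2 + 2·4 + 1 (base 4). Lift 5: 6311. −1: 6310.
[3] 6310 ≡ 2·5^5 + 2·5^2 + 2·5 (base 5). Lift 6: 93396. −1: 93395.
[4] 93395 ≡ 2·6^6 + 2·6^2 + 6 + 5 (base 6). Lift 7: 1647196. −1: 1647195.
[5] 1647195 ≡ 2·7^7 + 2·7^2 + 7 + 4 (base 7). Lift 8: 33554572. −1: 33554571.
[6] 33554571 ≡ 2·8^8 + 2·8^2 + 8 + 3 (base 8). Lift 9: 774841152. −1: 774841151.

33554571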